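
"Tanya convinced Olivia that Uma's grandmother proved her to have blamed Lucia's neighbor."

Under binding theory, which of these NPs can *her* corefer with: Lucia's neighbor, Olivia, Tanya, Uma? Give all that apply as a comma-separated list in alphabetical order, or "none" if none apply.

*her* is a pronoun; Principle B requires it to be free in its binding domain — the clause headed by 'proved'.
— Lucia's neighbor: object of the clause headed by 'blamed'; is c-commanded by the pronoun; coreference would bind this R-expression — blocked (Principle C).
— Olivia: object of the matrix clause; c-commands the pronoun but lies outside its binding domain — allowed.
— Tanya: subject of the matrix clause; c-commands the pronoun but lies outside its binding domain — allowed.
— Uma: possessor inside the subject DP of the clause headed by 'proved'; does not c-command the pronoun — Principle B does not apply; allowed.

Olivia, Tanya, Uma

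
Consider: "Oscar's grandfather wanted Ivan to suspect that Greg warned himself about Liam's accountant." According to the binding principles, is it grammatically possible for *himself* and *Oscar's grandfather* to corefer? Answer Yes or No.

No

*himself* is a reflexive; Principle A requires it to be bound within its binding domain — the clause headed by 'warned'.
— Oscar's grandfather: subject of the matrix clause; c-commands the reflexive but lies outside its binding domain — cannot bind it (Principle A).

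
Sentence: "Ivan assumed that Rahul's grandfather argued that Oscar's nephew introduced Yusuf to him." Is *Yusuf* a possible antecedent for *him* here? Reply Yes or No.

No

*him* is a pronoun; Principle B requires it to be free in its binding domain — the clause headed by 'introduced'.
— Yusuf: object of the clause headed by 'introduced'; c-commands the pronoun within its binding domain — blocked (Principle B).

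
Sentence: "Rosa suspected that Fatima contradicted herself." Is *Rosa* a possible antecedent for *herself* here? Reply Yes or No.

No

*herself* is a reflexive; Principle A requires it to be bound within its binding domain — the clause headed by 'contradicted'.
— Rosa: subject of the matrix clause; c-commands the reflexive but lies outside its binding domain — cannot bind it (Principle A).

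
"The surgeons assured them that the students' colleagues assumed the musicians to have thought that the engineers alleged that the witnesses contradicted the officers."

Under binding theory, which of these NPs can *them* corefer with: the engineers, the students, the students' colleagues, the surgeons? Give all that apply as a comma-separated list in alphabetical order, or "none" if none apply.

*them* is a pronoun; Principle B requires it to be free in its binding domain — the matrix clause.
— the engineers: subject of the clause headed by 'alleged'; is c-commanded by the pronoun; coreference would bind this R-expression — blocked (Principle C).
— the students: possessor inside the subject DP of the clause headed by 'assumed'; is c-commanded by the pronoun; coreference would bind this R-expression — blocked (Principle C).
— the students' colleagues: subject of the clause headed by 'assumed'; is c-commanded by the pronoun; coreference would bind this R-expression — blocked (Principle C).
— the surgeons: subject of the matrix clause; c-commands the pronoun within its binding domain — blocked (Principle B).

none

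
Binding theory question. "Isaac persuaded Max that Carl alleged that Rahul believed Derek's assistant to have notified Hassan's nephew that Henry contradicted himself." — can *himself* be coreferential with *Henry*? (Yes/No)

Yes

*himself* is a reflexive; Principle A requires it to be bound within its binding domain — the clause headed by 'contradicted'.
— Henry: subject of the clause headed by 'contradicted'; c-commands the reflexive within its binding domain — allowed (Principle A).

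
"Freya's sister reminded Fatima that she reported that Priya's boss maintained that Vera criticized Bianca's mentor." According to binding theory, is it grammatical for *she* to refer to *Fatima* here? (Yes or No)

*Fatima* is an R-expression; Principle C requires it to be free (not bound by any c-commanding expression).
— she: subject of the clause headed by 'reported'; the pronoun does not c-command the R-expression — coreference allowed.

Yes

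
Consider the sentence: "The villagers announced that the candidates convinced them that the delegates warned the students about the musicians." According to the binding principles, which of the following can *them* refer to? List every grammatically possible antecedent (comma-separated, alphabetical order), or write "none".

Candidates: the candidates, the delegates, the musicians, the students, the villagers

the villagers

*them* is a pronoun; Principle B requires it to be free in its binding domain — the clause headed by 'convinced'.
— the candidates: subject of the clause headed by 'convinced'; c-commands the pronoun within its binding domain — blocked (Principle B).
— the delegates: subject of the clause headed by 'warned'; is c-commanded by the pronoun; coreference would bind this R-expression — blocked (Principle C).
— the musicians: second object of the clause headed by 'warned'; is c-commanded by the pronoun; coreference would bind this R-expression — blocked (Principle C).
— the students: object of the clause headed by 'warned'; is c-commanded by the pronoun; coreference would bind this R-expression — blocked (Principle C).
— the villagers: subject of the matrix clause; c-commands the pronoun but lies outside its binding domain — allowed.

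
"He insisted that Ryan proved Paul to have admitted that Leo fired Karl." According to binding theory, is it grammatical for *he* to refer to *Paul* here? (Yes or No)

No

*Paul* is an R-expression; Principle C requires it to be free (not bound by any c-commanding expression).
— he: subject of the matrix clause; the pronoun c-commands the R-expression — coreference blocked (Principle C).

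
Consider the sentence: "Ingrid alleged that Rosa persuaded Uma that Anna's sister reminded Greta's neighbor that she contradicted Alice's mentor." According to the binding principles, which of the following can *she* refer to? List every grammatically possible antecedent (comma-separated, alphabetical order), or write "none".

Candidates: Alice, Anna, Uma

*she* is a pronoun; Principle B requires it to be free in its binding domain — the clause headed by 'contradicted'.
— Alice: possessor inside the object DP of the clause headed by 'contradicted'; is c-commanded by the pronoun; coreference would bind this R-expression — blocked (Principle C).
— Anna: possessor inside the subject DP of the clause headed by 'reminded'; does not c-command the pronoun — Principle B does not apply; allowed.
— Uma: object of the clause headed by 'persuaded'; c-commands the pronoun but lies outside its binding domain — allowed.

Anna, Uma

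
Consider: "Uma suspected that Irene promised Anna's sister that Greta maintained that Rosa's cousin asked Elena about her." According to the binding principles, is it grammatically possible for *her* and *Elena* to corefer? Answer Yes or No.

*her* is a pronoun; Principle B requires it to be free in its binding domain — the clause headed by 'asked'.
— Elena: object of the clause headed by 'asked'; c-commands the pronoun within its binding domain — blocked (Principle B).

No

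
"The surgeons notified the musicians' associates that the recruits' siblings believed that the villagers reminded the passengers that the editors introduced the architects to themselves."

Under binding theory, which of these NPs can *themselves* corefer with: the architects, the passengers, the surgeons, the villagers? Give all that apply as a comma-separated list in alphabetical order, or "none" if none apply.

*themselves* is a reflexive; Principle A requires it to be bound within its binding domain — the clause headed by 'introduced'.
— the architects: object of the clause headed by 'introduced'; c-commands the reflexive within its binding domain — allowed (Principle A).
— the passengers: object of the clause headed by 'reminded'; c-commands the reflexive but lies outside its binding domain — cannot bind it (Principle A).
— the surgeons: subject of the matrix clause; c-commands the reflexive but lies outside its binding domain — cannot bind it (Principle A).
— the villagers: subject of the clause headed by 'reminded'; c-commands the reflexive but lies outside its binding domain — cannot bind it (Principle A).

the architects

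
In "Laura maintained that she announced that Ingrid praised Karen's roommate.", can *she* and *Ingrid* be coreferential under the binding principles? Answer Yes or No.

No

*Ingrid* is an R-expression; Principle C requires it to be free (not bound by any c-commanding expression).
— she: subject of the clause headed by 'announced'; the pronoun c-commands the R-expression — coreference blocked (Principle C).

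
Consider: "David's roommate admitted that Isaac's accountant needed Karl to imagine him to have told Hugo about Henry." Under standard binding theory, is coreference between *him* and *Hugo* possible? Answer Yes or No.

*Hugo* is an R-expression; Principle C requires it to be free (not bound by any c-commanding expression).
— him: subject of the clause headed by 'told'; the pronoun c-commands the R-expression — coreference blocked (Principle C).

No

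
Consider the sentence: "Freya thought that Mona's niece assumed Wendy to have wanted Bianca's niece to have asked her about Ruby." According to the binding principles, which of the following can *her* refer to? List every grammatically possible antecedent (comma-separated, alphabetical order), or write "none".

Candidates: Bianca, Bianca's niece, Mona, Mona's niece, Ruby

Bianca, Mona, Mona's niece

*her* is a pronoun; Principle B requires it to be free in its binding domain — the clause headed by 'asked'.
— Bianca: possessor inside the subject DP of the clause headed by 'asked'; does not c-command the pronoun — Principle B does not apply; allowed.
— Bianca's niece: subject of the clause headed by 'asked'; c-commands the pronoun within its binding domain — blocked (Principle B).
— Mona: possessor inside the subject DP of the clause headed by 'assumed'; does not c-command the pronoun — Principle B does not apply; allowed.
— Mona's niece: subject of the clause headed by 'assumed'; c-commands the pronoun but lies outside its binding domain — allowed.
— Ruby: second object of the clause headed by 'asked'; is c-commanded by the pronoun; coreference would bind this R-expression — blocked (Principle C).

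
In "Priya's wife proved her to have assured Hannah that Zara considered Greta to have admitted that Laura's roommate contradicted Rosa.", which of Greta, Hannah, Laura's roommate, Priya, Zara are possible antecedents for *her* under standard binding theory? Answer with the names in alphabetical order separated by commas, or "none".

*her* is a pronoun; Principle B requires it to be free in its binding domain — the matrix clause.
— Greta: subject of the clause headed by 'admitted'; is c-commanded by the pronoun; coreference would bind this R-expression — blocked (Principle C).
— Hannah: object of the clause headed by 'assured'; is c-commanded by the pronoun; coreference would bind this R-expression — blocked (Principle C).
— Laura's roommate: subject of the clause headed by 'contradicted'; is c-commanded by the pronoun; coreference would bind this R-expression — blocked (Principle C).
— Priya: possessor inside the subject DP of the matrix clause; does not c-command the pronoun — Principle B does not apply; allowed.
— Zara: subject of the clause headed by 'considered'; is c-commanded by the pronoun; coreference would bind this R-expression — blocked (Principle C).

Priya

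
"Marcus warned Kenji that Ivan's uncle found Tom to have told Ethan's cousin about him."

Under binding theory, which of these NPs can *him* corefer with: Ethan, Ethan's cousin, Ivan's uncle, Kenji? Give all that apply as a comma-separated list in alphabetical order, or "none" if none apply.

Ethan, Ivan's uncle, Kenji

*him* is a pronoun; Principle B requires it to be free in its binding domain — the clause headed by 'told'.
— Ethan: possessor inside the object DP of the clause headed by 'told'; does not c-command the pronoun — Principle B does not apply; allowed.
— Ethan's cousin: object of the clause headed by 'told'; c-commands the pronoun within its binding domain — blocked (Principle B).
— Ivan's uncle: subject of the clause headed by 'found'; c-commands the pronoun but lies outside its binding domain — allowed.
— Kenji: object of the matrix clause; c-commands the pronoun but lies outside its binding domain — allowed.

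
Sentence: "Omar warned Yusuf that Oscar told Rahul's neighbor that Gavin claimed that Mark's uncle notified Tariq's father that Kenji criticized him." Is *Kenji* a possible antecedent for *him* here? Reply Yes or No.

No

*him* is a pronoun; Principle B requires it to be free in its binding domain — the clause headed by 'criticized'.
— Kenji: subject of the clause headed by 'criticized'; c-commands the pronoun within its binding domain — blocked (Principle B).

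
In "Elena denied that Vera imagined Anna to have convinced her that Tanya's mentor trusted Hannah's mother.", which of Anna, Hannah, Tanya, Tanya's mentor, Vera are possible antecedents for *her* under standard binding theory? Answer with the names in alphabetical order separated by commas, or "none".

*her* is a pronoun; Principle B requires it to be free in its binding domain — the clause headed by 'convinced'.
— Anna: subject of the clause headed by 'convinced'; c-commands the pronoun within its binding domain — blocked (Principle B).
— Hannah: possessor inside the object DP of the clause headed by 'trusted'; is c-commanded by the pronoun; coreference would bind this R-expression — blocked (Principle C).
— Tanya: possessor inside the subject DP of the clause headed by 'trusted'; is c-commanded by the pronoun; coreference would bind this R-expression — blocked (Principle C).
— Tanya's mentor: subject of the clause headed by 'trusted'; is c-commanded by the pronoun; coreference would bind this R-expression — blocked (Principle C).
— Vera: subject of the clause headed by 'imagined'; c-commands the pronoun but lies outside its binding domain — allowed.

Vera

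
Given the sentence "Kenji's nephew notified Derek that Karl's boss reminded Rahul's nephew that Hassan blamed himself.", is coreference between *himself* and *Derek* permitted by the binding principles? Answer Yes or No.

*himself* is a reflexive; Principle A requires it to be bound within its binding domain — the clause headed by 'blamed'.
— Derek: object of the matrix clause; c-commands the reflexive but lies outside its binding domain — cannot bind it (Principle A).

No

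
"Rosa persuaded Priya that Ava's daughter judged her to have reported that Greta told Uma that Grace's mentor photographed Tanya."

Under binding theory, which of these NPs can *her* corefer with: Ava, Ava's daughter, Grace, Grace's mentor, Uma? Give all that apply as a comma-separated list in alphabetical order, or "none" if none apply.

*her* is a pronoun; Principle B requires it to be free in its binding domain — the clause headed by 'judged'.
— Ava: possessor inside the subject DP of the clause headed by 'judged'; does not c-command the pronoun — Principle B does not apply; allowed.
— Ava's daughter: subject of the clause headed by 'judged'; c-commands the pronoun within its binding domain — blocked (Principle B).
— Grace: possessor inside the subject DP of the clause headed by 'photographed'; is c-commanded by the pronoun; coreference would bind this R-expression — blocked (Principle C).
— Grace's mentor: subject of the clause headed by 'photographed'; is c-commanded by the pronoun; coreference would bind this R-expression — blocked (Principle C).
— Uma: object of the clause headed by 'told'; is c-commanded by the pronoun; coreference would bind this R-expression — blocked (Principle C).

Ava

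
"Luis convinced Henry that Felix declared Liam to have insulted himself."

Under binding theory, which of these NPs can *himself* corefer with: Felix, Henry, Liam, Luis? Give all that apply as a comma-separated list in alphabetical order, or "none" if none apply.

Liam

*himself* is a reflexive; Principle A requires it to be bound within its binding domain — the clause headed by 'insulted'.
— Felix: subject of the clause headed by 'declared'; c-commands the reflexive but lies outside its binding domain — cannot bind it (Principle A).
— Henry: object of the matrix clause; c-commands the reflexive but lies outside its binding domain — cannot bind it (Principle A).
— Liam: subject of the clause headed by 'insulted'; c-commands the reflexive within its binding domain — allowed (Principle A).
— Luis: subject of the matrix clause; c-commands the reflexive but lies outside its binding domain — cannot bind it (Principle A).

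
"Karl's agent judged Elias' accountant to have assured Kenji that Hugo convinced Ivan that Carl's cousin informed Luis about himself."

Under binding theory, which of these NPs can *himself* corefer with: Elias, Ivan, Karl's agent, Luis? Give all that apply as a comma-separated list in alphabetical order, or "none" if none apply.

*himself* is a reflexive; Principle A requires it to be bound within its binding domain — the clause headed by 'informed'.
— Elias: possessor inside the subject DP of the clause headed by 'assured'; does not c-command the reflexive — cannot bind it (Principle A).
— Ivan: object of the clause headed by 'convinced'; c-commands the reflexive but lies outside its binding domain — cannot bind it (Principle A).
— Karl's agent: subject of the matrix clause; c-commands the reflexive but lies outside its binding domain — cannot bind it (Principle A).
— Luis: object of the clause headed by 'informed'; c-commands the reflexive within its binding domain — allowed (Principle A).

Luis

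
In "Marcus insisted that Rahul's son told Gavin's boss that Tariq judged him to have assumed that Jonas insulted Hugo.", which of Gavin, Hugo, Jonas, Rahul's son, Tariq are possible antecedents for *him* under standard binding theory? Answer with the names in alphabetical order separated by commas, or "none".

*him* is a pronoun; Principle B requires it to be free in its binding domain — the clause headed by 'judged'.
— Gavin: possessor inside the object DP of the clause headed by 'told'; does not c-command the pronoun — Principle B does not apply; allowed.
— Hugo: object of the clause headed by 'insulted'; is c-commanded by the pronoun; coreference would bind this R-expression — blocked (Principle C).
— Jonas: subject of the clause headed by 'insulted'; is c-commanded by the pronoun; coreference would bind this R-expression — blocked (Principle C).
— Rahul's son: subject of the clause headed by 'told'; c-commands the pronoun but lies outside its binding domain — allowed.
— Tariq: subject of the clause headed by 'judged'; c-commands the pronoun within its binding domain — blocked (Principle B).

Gavin, Rahul's son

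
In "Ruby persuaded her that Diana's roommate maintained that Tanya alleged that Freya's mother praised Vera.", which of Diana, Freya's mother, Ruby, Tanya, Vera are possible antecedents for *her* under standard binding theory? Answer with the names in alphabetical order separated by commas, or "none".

none

*her* is a pronoun; Principle B requires it to be free in its binding domain — the matrix clause.
— Diana: possessor inside the subject DP of the clause headed by 'maintained'; is c-commanded by the pronoun; coreference would bind this R-expression — blocked (Principle C).
— Freya's mother: subject of the clause headed by 'praised'; is c-commanded by the pronoun; coreference would bind this R-expression — blocked (Principle C).
— Ruby: subject of the matrix clause; c-commands the pronoun within its binding domain — blocked (Principle B).
— Tanya: subject of the clause headed by 'alleged'; is c-commanded by the pronoun; coreference would bind this R-expression — blocked (Principle C).
— Vera: object of the clause headed by 'praised'; is c-commanded by the pronoun; coreference would bind this R-expression — blocked (Principle C).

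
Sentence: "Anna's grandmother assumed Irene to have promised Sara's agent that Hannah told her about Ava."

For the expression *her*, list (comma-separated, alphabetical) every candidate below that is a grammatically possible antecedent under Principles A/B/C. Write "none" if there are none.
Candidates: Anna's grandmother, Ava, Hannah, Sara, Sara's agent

Anna's grandmother, Sara, Sara's agent

*her* is a pronoun; Principle B requires it to be free in its binding domain — the clause headed by 'told'.
— Anna's grandmother: subject of the matrix clause; c-commands the pronoun but lies outside its binding domain — allowed.
— Ava: second object of the clause headed by 'told'; is c-commanded by the pronoun; coreference would bind this R-expression — blocked (Principle C).
— Hannah: subject of the clause headed by 'told'; c-commands the pronoun within its binding domain — blocked (Principle B).
— Sara: possessor inside the object DP of the clause headed by 'promised'; does not c-command the pronoun — Principle B does not apply; allowed.
— Sara's agent: object of the clause headed by 'promised'; c-commands the pronoun but lies outside its binding domain — allowed.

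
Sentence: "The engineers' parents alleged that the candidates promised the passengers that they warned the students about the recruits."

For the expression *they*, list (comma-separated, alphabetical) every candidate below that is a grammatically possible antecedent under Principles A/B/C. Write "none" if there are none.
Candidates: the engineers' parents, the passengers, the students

*they* is a pronoun; Principle B requires it to be free in its binding domain — the clause headed by 'warned'.
— the engineers' parents: subject of the matrix clause; c-commands the pronoun but lies outside its binding domain — allowed.
— the passengers: object of the clause headed by 'promised'; c-commands the pronoun but lies outside its binding domain — allowed.
— the students: object of the clause headed by 'warned'; is c-commanded by the pronoun; coreference would bind this R-expression — blocked (Principle C).

the engineers' parents, the passengers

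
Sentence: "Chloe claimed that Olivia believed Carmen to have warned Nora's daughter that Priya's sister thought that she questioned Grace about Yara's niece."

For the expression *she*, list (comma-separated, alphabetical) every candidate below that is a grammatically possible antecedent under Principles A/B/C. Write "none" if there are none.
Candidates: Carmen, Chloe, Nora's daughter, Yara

*she* is a pronoun; Principle B requires it to be free in its binding domain — the clause headed by 'questioned'.
— Carmen: subject of the clause headed by 'warned'; c-commands the pronoun but lies outside its binding domain — allowed.
— Chloe: subject of the matrix clause; c-commands the pronoun but lies outside its binding domain — allowed.
— Nora's daughter: object of the clause headed by 'warned'; c-commands the pronoun but lies outside its binding domain — allowed.
— Yara: possessor inside the second object DP of the clause headed by 'questioned'; is c-commanded by the pronoun; coreference would bind this R-expression — blocked (Principle C).

Carmen, Chloe, Nora's daughter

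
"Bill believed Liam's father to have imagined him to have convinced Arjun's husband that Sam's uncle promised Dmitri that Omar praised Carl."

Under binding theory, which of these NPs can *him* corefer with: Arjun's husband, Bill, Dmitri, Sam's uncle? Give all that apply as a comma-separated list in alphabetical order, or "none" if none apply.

Bill

*him* is a pronoun; Principle B requires it to be free in its binding domain — the clause headed by 'imagined'.
— Arjun's husband: object of the clause headed by 'convinced'; is c-commanded by the pronoun; coreference would bind this R-expression — blocked (Principle C).
— Bill: subject of the matrix clause; c-commands the pronoun but lies outside its binding domain — allowed.
— Dmitri: object of the clause headed by 'promised'; is c-commanded by the pronoun; coreference would bind this R-expression — blocked (Principle C).
— Sam's uncle: subject of the clause headed by 'promised'; is c-commanded by the pronoun; coreference would bind this R-expression — blocked (Principle C).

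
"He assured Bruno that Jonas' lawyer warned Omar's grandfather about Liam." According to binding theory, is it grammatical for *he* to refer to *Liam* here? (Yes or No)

*Liam* is an R-expression; Principle C requires it to be free (not bound by any c-commanding expression).
— he: subject of the matrix clause; the pronoun c-commands the R-expression — coreference blocked (Principle C).

No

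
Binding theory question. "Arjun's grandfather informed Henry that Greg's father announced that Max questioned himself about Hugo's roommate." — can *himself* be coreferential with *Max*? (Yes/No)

*himself* is a reflexive; Principle A requires it to be bound within its binding domain — the clause headed by 'questioned'.
— Max: subject of the clause headed by 'questioned'; c-commands the reflexive within its binding domain — allowed (Principle A).

Yes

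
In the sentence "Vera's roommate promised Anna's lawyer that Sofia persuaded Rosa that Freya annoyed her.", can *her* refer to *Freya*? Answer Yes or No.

No

*her* is a pronoun; Principle B requires it to be free in its binding domain — the clause headed by 'annoyed'.
— Freya: subject of the clause headed by 'annoyed'; c-commands the pronoun within its binding domain — blocked (Principle B).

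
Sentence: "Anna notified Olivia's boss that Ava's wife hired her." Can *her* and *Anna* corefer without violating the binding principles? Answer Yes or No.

Yes

*Anna* is an R-expression; Principle C requires it to be free (not bound by any c-commanding expression).
— her: object of the clause headed by 'hired'; the pronoun does not c-command the R-expression — coreference allowed.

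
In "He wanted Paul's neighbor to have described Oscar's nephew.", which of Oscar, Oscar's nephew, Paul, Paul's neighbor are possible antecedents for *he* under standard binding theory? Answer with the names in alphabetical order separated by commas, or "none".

*he* is a pronoun; Principle B requires it to be free in its binding domain — the matrix clause.
— Oscar: possessor inside the object DP of the clause headed by 'described'; is c-commanded by the pronoun; coreference would bind this R-expression — blocked (Principle C).
— Oscar's nephew: object of the clause headed by 'described'; is c-commanded by the pronoun; coreference would bind this R-expression — blocked (Principle C).
— Paul: possessor inside the subject DP of the clause headed by 'described'; is c-commanded by the pronoun; coreference would bind this R-expression — blocked (Principle C).
— Paul's neighbor: subject of the clause headed by 'described'; is c-commanded by the pronoun; coreference would bind this R-expression — blocked (Principle C).

none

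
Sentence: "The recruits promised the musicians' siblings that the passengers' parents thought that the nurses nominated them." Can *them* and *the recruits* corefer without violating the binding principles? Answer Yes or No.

*the recruits* is an R-expression; Principle C requires it to be free (not bound by any c-commanding expression).
— them: object of the clause headed by 'nominated'; the pronoun does not c-command the R-expression — coreference allowed.

Yes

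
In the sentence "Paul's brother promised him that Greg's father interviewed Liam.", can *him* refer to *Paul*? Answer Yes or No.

Yes

*him* is a pronoun; Principle B requires it to be free in its binding domain — the matrix clause.
— Paul: possessor inside the subject DP of the matrix clause; does not c-command the pronoun — Principle B does not apply; allowed.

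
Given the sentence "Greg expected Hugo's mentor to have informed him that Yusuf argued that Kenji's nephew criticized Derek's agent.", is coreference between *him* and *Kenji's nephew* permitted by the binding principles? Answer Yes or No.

*him* is a pronoun; Principle B requires it to be free in its binding domain — the clause headed by 'informed'.
— Kenji's nephew: subject of the clause headed by 'criticized'; is c-commanded by the pronoun; coreference would bind this R-expression — blocked (Principle C).

No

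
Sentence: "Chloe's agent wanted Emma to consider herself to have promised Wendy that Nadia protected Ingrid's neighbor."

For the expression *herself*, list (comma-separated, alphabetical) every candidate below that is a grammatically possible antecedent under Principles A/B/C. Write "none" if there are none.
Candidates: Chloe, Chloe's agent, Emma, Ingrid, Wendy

Emma

*herself* is a reflexive; Principle A requires it to be bound within its binding domain — the clause headed by 'consider'.
— Chloe: possessor inside the subject DP of the matrix clause; does not c-command the reflexive — cannot bind it (Principle A).
— Chloe's agent: subject of the matrix clause; c-commands the reflexive but lies outside its binding domain — cannot bind it (Principle A).
— Emma: subject of the clause headed by 'consider'; c-commands the reflexive within its binding domain — allowed (Principle A).
— Ingrid: possessor inside the object DP of the clause headed by 'protected'; does not c-command the reflexive — cannot bind it (Principle A).
— Wendy: object of the clause headed by 'promised'; does not c-command the reflexive — cannot bind it (Principle A).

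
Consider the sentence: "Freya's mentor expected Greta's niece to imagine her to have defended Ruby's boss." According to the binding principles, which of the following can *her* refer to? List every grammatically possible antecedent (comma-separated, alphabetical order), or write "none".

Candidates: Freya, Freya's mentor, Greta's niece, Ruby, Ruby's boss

Freya, Freya's mentor

*her* is a pronoun; Principle B requires it to be free in its binding domain — the clause headed by 'imagine'.
— Freya: possessor inside the subject DP of the matrix clause; does not c-command the pronoun — Principle B does not apply; allowed.
— Freya's mentor: subject of the matrix clause; c-commands the pronoun but lies outside its binding domain — allowed.
— Greta's niece: subject of the clause headed by 'imagine'; c-commands the pronoun within its binding domain — blocked (Principle B).
— Ruby: possessor inside the object DP of the clause headed by 'defended'; is c-commanded by the pronoun; coreference would bind this R-expression — blocked (Principle C).
— Ruby's boss: object of the clause headed by 'defended'; is c-commanded by the pronoun; coreference would bind this R-expression — blocked (Principle C).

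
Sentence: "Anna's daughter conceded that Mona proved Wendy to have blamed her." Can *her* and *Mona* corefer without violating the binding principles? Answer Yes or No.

*Mona* is an R-expression; Principle C requires it to be free (not bound by any c-commanding expression).
— her: object of the clause headed by 'blamed'; the pronoun does not c-command the R-expression — coreference allowed.

Yes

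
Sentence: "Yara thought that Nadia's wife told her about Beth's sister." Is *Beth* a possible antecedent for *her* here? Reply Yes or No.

No

*her* is a pronoun; Principle B requires it to be free in its binding domain — the clause headed by 'told'.
— Beth: possessor inside the second object DP of the clause headed by 'told'; is c-commanded by the pronoun; coreference would bind this R-expression — blocked (Principle C).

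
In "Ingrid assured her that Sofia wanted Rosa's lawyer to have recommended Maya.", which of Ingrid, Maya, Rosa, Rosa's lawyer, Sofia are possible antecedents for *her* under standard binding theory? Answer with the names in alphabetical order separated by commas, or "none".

none

*her* is a pronoun; Principle B requires it to be free in its binding domain — the matrix clause.
— Ingrid: subject of the matrix clause; c-commands the pronoun within its binding domain — blocked (Principle B).
— Maya: object of the clause headed by 'recommended'; is c-commanded by the pronoun; coreference would bind this R-expression — blocked (Principle C).
— Rosa: possessor inside the subject DP of the clause headed by 'recommended'; is c-commanded by the pronoun; coreference would bind this R-expression — blocked (Principle C).
— Rosa's lawyer: subject of the clause headed by 'recommended'; is c-commanded by the pronoun; coreference would bind this R-expression — blocked (Principle C).
— Sofia: subject of the clause headed by 'wanted'; is c-commanded by the pronoun; coreference would bind this R-expression — blocked (Principle C).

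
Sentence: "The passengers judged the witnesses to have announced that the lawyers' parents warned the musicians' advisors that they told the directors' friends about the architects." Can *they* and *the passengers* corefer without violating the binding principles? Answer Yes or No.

*the passengers* is an R-expression; Principle C requires it to be free (not bound by any c-commanding expression).
— they: subject of the clause headed by 'told'; the pronoun does not c-command the R-expression — coreference allowed.

Yes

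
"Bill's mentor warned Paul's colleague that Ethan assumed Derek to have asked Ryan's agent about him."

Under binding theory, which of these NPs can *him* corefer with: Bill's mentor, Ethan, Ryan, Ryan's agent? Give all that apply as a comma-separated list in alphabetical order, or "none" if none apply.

Bill's mentor, Ethan, Ryan

*him* is a pronoun; Principle B requires it to be free in its binding domain — the clause headed by 'asked'.
— Bill's mentor: subject of the matrix clause; c-commands the pronoun but lies outside its binding domain — allowed.
— Ethan: subject of the clause headed by 'assumed'; c-commands the pronoun but lies outside its binding domain — allowed.
— Ryan: possessor inside the object DP of the clause headed by 'asked'; does not c-command the pronoun — Principle B does not apply; allowed.
— Ryan's agent: object of the clause headed by 'asked'; c-commands the pronoun within its binding domain — blocked (Principle B).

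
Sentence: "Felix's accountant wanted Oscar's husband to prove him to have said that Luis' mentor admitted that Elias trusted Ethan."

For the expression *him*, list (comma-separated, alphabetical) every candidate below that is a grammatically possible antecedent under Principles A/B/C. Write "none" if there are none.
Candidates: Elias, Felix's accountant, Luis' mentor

*him* is a pronoun; Principle B requires it to be free in its binding domain — the clause headed by 'prove'.
— Elias: subject of the clause headed by 'trusted'; is c-commanded by the pronoun; coreference would bind this R-expression — blocked (Principle C).
— Felix's accountant: subject of the matrix clause; c-commands the pronoun but lies outside its binding domain — allowed.
— Luis' mentor: subject of the clause headed by 'admitted'; is c-commanded by the pronoun; coreference would bind this R-expression — blocked (Principle C).

Felix's accountant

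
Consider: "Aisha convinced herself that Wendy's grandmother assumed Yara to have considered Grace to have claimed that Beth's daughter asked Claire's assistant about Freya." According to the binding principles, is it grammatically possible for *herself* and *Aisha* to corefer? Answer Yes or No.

Yes

*herself* is a reflexive; Principle A requires it to be bound within its binding domain — the matrix clause.
— Aisha: subject of the matrix clause; c-commands the reflexive within its binding domain — allowed (Principle A).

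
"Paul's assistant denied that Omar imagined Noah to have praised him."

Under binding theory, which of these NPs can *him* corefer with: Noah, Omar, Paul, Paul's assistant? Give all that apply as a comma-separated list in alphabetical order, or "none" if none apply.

Omar, Paul, Paul's assistant

*him* is a pronoun; Principle B requires it to be free in its binding domain — the clause headed by 'praised'.
— Noah: subject of the clause headed by 'praised'; c-commands the pronoun within its binding domain — blocked (Principle B).
— Omar: subject of the clause headed by 'imagined'; c-commands the pronoun but lies outside its binding domain — allowed.
— Paul: possessor inside the subject DP of the matrix clause; does not c-command the pronoun — Principle B does not apply; allowed.
— Paul's assistant: subject of the matrix clause; c-commands the pronoun but lies outside its binding domain — allowed.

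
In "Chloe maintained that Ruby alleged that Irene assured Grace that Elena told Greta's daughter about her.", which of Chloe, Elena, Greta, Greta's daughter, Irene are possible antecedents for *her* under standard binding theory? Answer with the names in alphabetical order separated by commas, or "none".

Chloe, Greta, Irene

*her* is a pronoun; Principle B requires it to be free in its binding domain — the clause headed by 'told'.
— Chloe: subject of the matrix clause; c-commands the pronoun but lies outside its binding domain — allowed.
— Elena: subject of the clause headed by 'told'; c-commands the pronoun within its binding domain — blocked (Principle B).
— Greta: possessor inside the object DP of the clause headed by 'told'; does not c-command the pronoun — Principle B does not apply; allowed.
— Greta's daughter: object of the clause headed by 'told'; c-commands the pronoun within its binding domain — blocked (Principle B).
— Irene: subject of the clause headed by 'assured'; c-commands the pronoun but lies outside its binding domain — allowed.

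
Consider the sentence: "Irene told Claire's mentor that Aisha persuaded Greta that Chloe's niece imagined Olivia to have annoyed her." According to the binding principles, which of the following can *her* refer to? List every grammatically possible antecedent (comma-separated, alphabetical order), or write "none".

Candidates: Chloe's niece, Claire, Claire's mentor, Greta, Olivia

*her* is a pronoun; Principle B requires it to be free in its binding domain — the clause headed by 'annoyed'.
— Chloe's niece: subject of the clause headed by 'imagined'; c-commands the pronoun but lies outside its binding domain — allowed.
— Claire: possessor inside the object DP of the matrix clause; does not c-command the pronoun — Principle B does not apply; allowed.
— Claire's mentor: object of the matrix clause; c-commands the pronoun but lies outside its binding domain — allowed.
— Greta: object of the clause headed by 'persuaded'; c-commands the pronoun but lies outside its binding domain — allowed.
— Olivia: subject of the clause headed by 'annoyed'; c-commands the pronoun within its binding domain — blocked (Principle B).

Chloe's niece, Claire, Claire's mentor, Greta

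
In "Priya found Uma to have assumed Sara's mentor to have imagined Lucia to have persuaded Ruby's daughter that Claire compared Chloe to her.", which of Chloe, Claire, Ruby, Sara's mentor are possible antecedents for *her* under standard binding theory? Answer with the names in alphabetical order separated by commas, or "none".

Ruby, Sara's mentor

*her* is a pronoun; Principle B requires it to be free in its binding domain — the clause headed by 'compared'.
— Chloe: object of the clause headed by 'compared'; c-commands the pronoun within its binding domain — blocked (Principle B).
— Claire: subject of the clause headed by 'compared'; c-commands the pronoun within its binding domain — blocked (Principle B).
— Ruby: possessor inside the object DP of the clause headed by 'persuaded'; does not c-command the pronoun — Principle B does not apply; allowed.
— Sara's mentor: subject of the clause headed by 'imagined'; c-commands the pronoun but lies outside its binding domain — allowed.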